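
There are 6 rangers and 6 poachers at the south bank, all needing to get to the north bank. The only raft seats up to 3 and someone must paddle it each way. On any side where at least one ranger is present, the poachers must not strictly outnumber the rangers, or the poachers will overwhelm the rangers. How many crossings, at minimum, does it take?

Following every safe sequence of crossings from the start, the most of the 12 that can be at the north bank as the raft arrives there on crossings 1, 3, 5 is 3, 5, 6 respectively; the best ever achieved is 6 of 12.
From crossing 7 on, no configuration arises that was not already reachable earlier: only 17 distinct safe configurations (who is on which side, and where the raft is) can ever be reached, none of them has everyone across, and every continuation just revisits them. They are: 0 rangers + 0 poachers across (raft back at the start); 0 rangers + 1 poacher across (raft there); 0 rangers + 1 poacher across (raft back at the start); 0 rangers + 2 poachers across (raft there); 0 rangers + 2 poachers across (raft back at the start); 0 rangers + 3 poachers across (raft there); 0 rangers + 3 poachers across (raft back at the start); 0 rangers + 4 poachers across (raft there); 0 rangers + 4 poachers across (raft back at the start); 0 rangers + 5 poachers across (raft there); 0 rangers + 5 poachers across (raft back at the start); 0 rangers + 6 poachers across (raft there); 1 ranger + 1 poacher across (raft there); 1 ranger + 1 poacher across (raft back at the start); 2 rangers + 2 poachers across (raft there); 2 rangers + 2 poachers across (raft back at the start); 3 rangers + 3 poachers across (raft there). So no valid plan exists.

impossible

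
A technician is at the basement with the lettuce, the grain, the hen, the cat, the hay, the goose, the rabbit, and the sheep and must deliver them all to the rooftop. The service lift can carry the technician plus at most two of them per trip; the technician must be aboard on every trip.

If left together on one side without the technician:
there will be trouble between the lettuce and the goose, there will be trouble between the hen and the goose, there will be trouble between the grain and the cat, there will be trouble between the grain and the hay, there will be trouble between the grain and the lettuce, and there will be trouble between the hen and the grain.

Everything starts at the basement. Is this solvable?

1. Technician goes to the rooftop with the goose and the grain.  [the basement: the cat, the hay, the hen, the lettuce, the rabbit, the sheep | the rooftop: the goose, the grain]
2. Technician goes back to the basement alone.  [the basement: the cat, the hay, the hen, the lettuce, the rabbit, the sheep | the rooftop: the goose, the grain]
3. Technician goes to the rooftop with the hen and the lettuce.  [the basement: the cat, the hay, the rabbit, the sheep | the rooftop: the goose, the grain, the hen, the lettuce]
4. Technician goes back to the basement with the goose and the grain.  [the basement: the cat, the goose, the grain, the hay, the rabbit, the sheep | the rooftop: the hen, the lettuce]
5. Technician goes to the rooftop with the cat and the hay.  [the basement: the goose, the grain, the rabbit, the sheep | the rooftop: the cat, the hay, the hen, the lettuce]
6. Technician goes back to the basement alone.  [the basement: the goose, the grain, the rabbit, the sheep | the rooftop: the cat, the hay, the hen, the lettuce]
7. Technician goes to the rooftop with the rabbit and the sheep.  [the basement: the goose, the grain | the rooftop: the cat, the hay, the hen, the lettuce, the rabbit, the sheep]
8. Technician goes back to the basement alone.  [the basement: the goose, the grain | the rooftop: the cat, the hay, the hen, the lettuce, the rabbit, the sheep]
9. Technician goes to the rooftop with the goose and the grain.  [the basement: — | the rooftop: the cat, the goose, the grain, the hay, the hen, the lettuce, the rabbit, the sheep]

Yes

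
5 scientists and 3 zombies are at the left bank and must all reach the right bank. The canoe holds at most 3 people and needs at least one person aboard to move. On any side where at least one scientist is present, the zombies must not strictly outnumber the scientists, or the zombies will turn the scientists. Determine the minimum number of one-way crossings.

7

Counting alone: each trip to the right bank takes at most 3 across and each return brings at least 1 back, so after t trips out (and t−1 returns) at most 3t − (t−1) of the 8 are across; that first reaches 8 at t = 4, so at least 7 crossings are needed.
The plan below uses exactly 7 crossings, so it is optimal:
1. 2 zombies → the right bank.  (the left bank: 5S 1Z; the right bank: 0S 2Z)
2. 1 zombie ← the left bank.  (the left bank: 5S 2Z; the right bank: 0S 1Z)
3. 2 scientists and 1 zombie → the right bank.  (the left bank: 3S 1Z; the right bank: 2S 2Z)
4. 1 zombie ← the left bank.  (the left bank: 3S 2Z; the right bank: 2S 1Z)
5. 1 scientist and 2 zombies → the right bank.  (the left bank: 2S 0Z; the right bank: 3S 3Z)
6. 1 zombie ← the left bank.  (the left bank: 2S 1Z; the right bank: 3S 2Z)
7. 2 scientists and 1 zombie → the right bank.  (the left bank: 0S 0Z; the right bank: 5S 3Z)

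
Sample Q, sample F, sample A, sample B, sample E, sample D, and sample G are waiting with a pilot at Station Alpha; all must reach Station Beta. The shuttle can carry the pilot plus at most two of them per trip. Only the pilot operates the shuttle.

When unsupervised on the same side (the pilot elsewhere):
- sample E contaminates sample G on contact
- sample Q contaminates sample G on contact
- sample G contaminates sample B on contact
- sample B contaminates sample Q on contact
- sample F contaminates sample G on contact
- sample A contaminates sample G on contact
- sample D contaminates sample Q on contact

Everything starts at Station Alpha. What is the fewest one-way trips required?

11

Counting alone: the pilot can take at most 2 across per trip to Station Beta, so moving all 7 needs at least 4 loaded trips out, with a return between consecutive ones — at least 7 crossings.
The safety rule pushes this higher. Following every safe sequence of crossings, the most of the 7 that can be at Station Beta as the shuttle arrives there on crossings 7, 9 is 5, 6 respectively — never all 7.
So no plan with fewer than 11 crossings exists, and this one achieves 11:
1. Pilot goes to Station Beta with sample G and sample Q.
2. Pilot goes back to Station Alpha with sample Q.
3. Pilot goes to Station Beta with sample F and sample Q.
4. Pilot goes back to Station Alpha with sample G.
5. Pilot goes to Station Beta with sample A and sample G.
6. Pilot goes back to Station Alpha with sample G.
7. Pilot goes to Station Beta with sample B and sample E.
8. Pilot goes back to Station Alpha with sample Q.
9. Pilot goes to Station Beta with sample D and sample Q.
10. Pilot goes back to Station Alpha with sample Q.
11. Pilot goes to Station Beta with sample G and sample Q.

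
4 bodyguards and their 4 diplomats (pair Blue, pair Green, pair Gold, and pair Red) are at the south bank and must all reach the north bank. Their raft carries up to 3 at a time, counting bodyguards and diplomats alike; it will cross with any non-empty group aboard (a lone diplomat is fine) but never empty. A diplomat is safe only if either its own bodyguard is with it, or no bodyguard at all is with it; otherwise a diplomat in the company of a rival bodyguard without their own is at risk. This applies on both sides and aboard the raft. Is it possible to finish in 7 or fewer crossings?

No

Counting alone: each trip to the north bank takes at most 3 across and each return brings at least 1 back, so after t trips out (and t−1 returns) at most 3t − (t−1) of the 8 are across; that first reaches 8 at t = 4, so at least 7 crossings are needed.
The safety rule pushes this higher. Following every safe sequence of crossings, the most of the 8 that can be at the north bank as the raft arrives there on crossing 7 is 7 — never all 8.
So the move cannot be finished within 7 crossings. (The shortest complete plan takes 9:)
1. bodyguard Blue and diplomat Blue cross → the north bank.
2. bodyguard Blue crosses ← the south bank.
3. bodyguard Blue, bodyguard Green, and diplomat Green cross → the north bank.
4. bodyguard Blue and diplomat Blue cross ← the south bank.
5. bodyguard Blue, bodyguard Gold, and bodyguard Red cross → the north bank.
6. diplomat Green crosses ← the south bank.
7. diplomat Blue and diplomat Green cross → the north bank.
8. diplomat Blue crosses ← the south bank.
9. diplomat Blue, diplomat Gold, and diplomat Red cross → the north bank.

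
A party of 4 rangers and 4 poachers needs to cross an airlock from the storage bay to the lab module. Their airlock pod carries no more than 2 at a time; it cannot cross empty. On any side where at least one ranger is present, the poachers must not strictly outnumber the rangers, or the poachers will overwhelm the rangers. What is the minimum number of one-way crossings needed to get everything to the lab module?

Following every safe sequence of crossings from the start, the most of the 8 that can be at the lab module as the airlock pod arrives there on crossings 1, 3, 5 is 2, 3, 4 respectively; the best ever achieved is 4 of 8.
From crossing 7 on, no configuration arises that was not already reachable earlier: only 11 distinct safe configurations (who is on which side, and where the airlock pod is) can ever be reached, none of them has everyone across, and every continuation just revisits them. They are: 0 rangers + 0 poachers across (airlock pod back at the start); 0 rangers + 1 poacher across (airlock pod there); 0 rangers + 1 poacher across (airlock pod back at the start); 0 rangers + 2 poachers across (airlock pod there); 0 rangers + 2 poachers across (airlock pod back at the start); 0 rangers + 3 poachers across (airlock pod there); 0 rangers + 3 poachers across (airlock pod back at the start); 0 rangers + 4 poachers across (airlock pod there); 1 ranger + 1 poacher across (airlock pod there); 1 ranger + 1 poacher across (airlock pod back at the start); 2 rangers + 2 poachers across (airlock pod there). So no valid plan exists.

impossible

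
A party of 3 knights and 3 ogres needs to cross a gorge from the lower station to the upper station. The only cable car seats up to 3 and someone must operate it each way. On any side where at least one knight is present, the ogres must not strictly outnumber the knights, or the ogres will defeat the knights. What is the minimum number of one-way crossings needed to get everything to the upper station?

Counting alone: each trip to the upper station takes at most 3 across and each return brings at least 1 back, so after t trips out (and t−1 returns) at most 3t − (t−1) of the 6 are across; that first reaches 6 at t = 3, so at least 5 crossings are needed.
The plan below uses exactly 5 crossings, so it is optimal:
1. 2 ogres → the upper station.  (the lower station: 3K 1O; the upper station: 0K 2O)
2. 1 ogre ← the lower station.  (the lower station: 3K 2O; the upper station: 0K 1O)
3. 3 knights → the upper station.  (the lower station: 0K 2O; the upper station: 3K 1O)
4. 1 ogre ← the lower station.  (the lower station: 0K 3O; the upper station: 3K 0O)
5. 3 ogres → the upper station.  (the lower station: 0K 0O; the upper station: 3K 3O)

5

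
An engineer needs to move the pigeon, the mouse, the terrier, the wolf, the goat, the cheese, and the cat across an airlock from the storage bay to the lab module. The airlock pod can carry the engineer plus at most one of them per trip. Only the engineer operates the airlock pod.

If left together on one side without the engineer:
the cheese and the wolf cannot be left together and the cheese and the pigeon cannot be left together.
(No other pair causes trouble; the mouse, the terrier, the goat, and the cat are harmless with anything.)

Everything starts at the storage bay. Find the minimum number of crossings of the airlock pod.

Counting alone: the engineer can take at most 1 across per trip to the lab module, so moving all 7 needs at least 7 loaded trips out, with a return between consecutive ones — at least 13 crossings.
The safety rule pushes this higher. Following every safe sequence of crossings, the most of the 7 that can be at the lab module as the airlock pod arrives there on crossing 13 is 6 — never all 7.
So no plan with fewer than 15 crossings exists, and this one achieves 15:
1. Engineer goes to the lab module with the cheese.
2. Engineer goes back to the storage bay alone.
3. Engineer goes to the lab module with the pigeon.
4. Engineer goes back to the storage bay with the cheese.
5. Engineer goes to the lab module with the wolf.
6. Engineer goes back to the storage bay alone.
7. Engineer goes to the lab module with the mouse.
8. Engineer goes back to the storage bay alone.
9. Engineer goes to the lab module with the terrier.
10. Engineer goes back to the storage bay alone.
11. Engineer goes to the lab module with the goat.
12. Engineer goes back to the storage bay alone.
13. Engineer goes to the lab module with the cat.
14. Engineer goes back to the storage bay alone.
15. Engineer goes to the lab module with the cheese.

15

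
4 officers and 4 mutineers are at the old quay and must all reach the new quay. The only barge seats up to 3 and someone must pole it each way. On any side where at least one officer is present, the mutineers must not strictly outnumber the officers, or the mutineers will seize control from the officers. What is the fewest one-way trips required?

9

Counting alone: each trip to the new quay takes at most 3 across and each return brings at least 1 back, so after t trips out (and t−1 returns) at most 3t − (t−1) of the 8 are across; that first reaches 8 at t = 4, so at least 7 crossings are needed.
The safety rule pushes this higher. Following every safe sequence of crossings, the most of the 8 that can be at the new quay as the barge arrives there on crossing 7 is 7 — never all 8.
So no plan with fewer than 9 crossings exists, and this one achieves 9:
1. 2 mutineers → the new quay.  (the old quay: 4O 2M; the new quay: 0O 2M)
2. 1 mutineer ← the old quay.  (the old quay: 4O 3M; the new quay: 0O 1M)
3. 3 mutineers → the new quay.  (the old quay: 4O 0M; the new quay: 0O 4M)
4. 1 mutineer ← the old quay.  (the old quay: 4O 1M; the new quay: 0O 3M)
5. 3 officers → the new quay.  (the old quay: 1O 1M; the new quay: 3O 3M)
6. 1 officer and 1 mutineer ← the old quay.  (the old quay: 2O 2M; the new quay: 2O 2M)
7. 2 officers → the new quay.  (the old quay: 0O 2M; the new quay: 4O 2M)
8. 1 mutineer ← the old quay.  (the old quay: 0O 3M; the new quay: 4O 1M)
9. 3 mutineers → the new quay.  (the old quay: 0O 0M; the new quay: 4O 4M)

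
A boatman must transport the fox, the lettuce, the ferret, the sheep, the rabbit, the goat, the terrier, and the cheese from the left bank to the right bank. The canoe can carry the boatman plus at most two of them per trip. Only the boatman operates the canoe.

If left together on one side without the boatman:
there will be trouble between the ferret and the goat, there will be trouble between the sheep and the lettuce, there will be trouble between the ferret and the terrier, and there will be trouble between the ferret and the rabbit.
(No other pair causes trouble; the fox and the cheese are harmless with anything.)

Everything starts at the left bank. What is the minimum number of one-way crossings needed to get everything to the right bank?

9

Counting alone: the boatman can take at most 2 across per trip to the right bank, so moving all 8 needs at least 4 loaded trips out, with a return between consecutive ones — at least 7 crossings.
The safety rule pushes this higher. Following every safe sequence of crossings, the most of the 8 that can be at the right bank as the canoe arrives there on crossing 7 is 7 — never all 8.
So no plan with fewer than 9 crossings exists, and this one achieves 9:
1. Boatman goes to the right bank with the ferret and the lettuce.
2. Boatman goes back to the left bank alone.
3. Boatman goes to the right bank with the fox.
4. Boatman goes back to the left bank alone.
5. Boatman goes to the right bank with the goat and the rabbit.
6. Boatman goes back to the left bank with the ferret.
7. Boatman goes to the right bank with the cheese and the terrier.
8. Boatman goes back to the left bank alone.
9. Boatman goes to the right bank with the ferret and the sheep.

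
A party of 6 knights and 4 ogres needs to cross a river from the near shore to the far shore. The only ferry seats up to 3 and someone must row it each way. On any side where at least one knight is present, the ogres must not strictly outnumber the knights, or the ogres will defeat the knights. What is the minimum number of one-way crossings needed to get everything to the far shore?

Counting alone: each trip to the far shore takes at most 3 across and each return brings at least 1 back, so after t trips out (and t−1 returns) at most 3t − (t−1) of the 10 are across; that first reaches 10 at t = 5, so at least 9 crossings are needed.
The plan below uses exactly 9 crossings, so it is optimal:
1. 2 ogres → the far shore.  (the near shore: 6K 2O; the far shore: 0K 2O)
2. 1 ogre ← the near shore.  (the near shore: 6K 3O; the far shore: 0K 1O)
3. 3 ogres → the far shore.  (the near shore: 6K 0O; the far shore: 0K 4O)
4. 1 ogre ← the near shore.  (the near shore: 6K 1O; the far shore: 0K 3O)
5. 3 knights → the far shore.  (the near shore: 3K 1O; the far shore: 3K 3O)
6. 1 ogre ← the near shore.  (the near shore: 3K 2O; the far shore: 3K 2O)
7. 1 knight and 2 ogres → the far shore.  (the near shore: 2K 0O; the far shore: 4K 4O)
8. 1 ogre ← the near shore.  (the near shore: 2K 1O; the far shore: 4K 3O)
9. 2 knights and 1 ogre → the far shore.  (the near shore: 0K 0O; the far shore: 6K 4O)

9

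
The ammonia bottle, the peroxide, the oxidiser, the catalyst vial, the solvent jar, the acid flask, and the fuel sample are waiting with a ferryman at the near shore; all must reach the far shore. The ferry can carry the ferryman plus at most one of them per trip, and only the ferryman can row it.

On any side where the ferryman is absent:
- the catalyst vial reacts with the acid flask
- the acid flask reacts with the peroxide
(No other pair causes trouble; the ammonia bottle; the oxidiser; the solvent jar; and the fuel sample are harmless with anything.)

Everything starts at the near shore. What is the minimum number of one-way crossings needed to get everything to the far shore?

15

Counting alone: the ferryman can take at most 1 across per trip to the far shore, so moving all 7 needs at least 7 loaded trips out, with a return between consecutive ones — at least 13 crossings.
The safety rule pushes this higher. Following every safe sequence of crossings, the most of the 7 that can be at the far shore as the ferry arrives there on crossing 13 is 6 — never all 7.
So no plan with fewer than 15 crossings exists, and this one achieves 15:
1. Ferryman goes to the far shore with the acid flask.
2. Ferryman goes back to the near shore alone.
3. Ferryman goes to the far shore with the ammonia bottle.
4. Ferryman goes back to the near shore alone.
5. Ferryman goes to the far shore with the peroxide.
6. Ferryman goes back to the near shore with the acid flask.
7. Ferryman goes to the far shore with the catalyst vial.
8. Ferryman goes back to the near shore alone.
9. Ferryman goes to the far shore with the oxidiser.
10. Ferryman goes back to the near shore alone.
11. Ferryman goes to the far shore with the solvent jar.
12. Ferryman goes back to the near shore alone.
13. Ferryman goes to the far shore with the fuel sample.
14. Ferryman goes back to the near shore alone.
15. Ferryman goes to the far shore with the acid flask.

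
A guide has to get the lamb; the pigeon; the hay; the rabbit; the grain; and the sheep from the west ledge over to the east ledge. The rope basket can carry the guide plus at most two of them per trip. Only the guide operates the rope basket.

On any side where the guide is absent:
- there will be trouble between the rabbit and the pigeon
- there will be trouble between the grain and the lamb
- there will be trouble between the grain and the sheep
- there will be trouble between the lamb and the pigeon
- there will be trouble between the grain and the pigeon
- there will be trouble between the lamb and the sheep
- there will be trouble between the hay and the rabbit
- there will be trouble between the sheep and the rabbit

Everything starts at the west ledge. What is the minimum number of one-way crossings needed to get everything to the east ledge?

Whatever the first load, the items left behind include a forbidden pair without the guide. No opening move is safe, so no plan exists.

impossible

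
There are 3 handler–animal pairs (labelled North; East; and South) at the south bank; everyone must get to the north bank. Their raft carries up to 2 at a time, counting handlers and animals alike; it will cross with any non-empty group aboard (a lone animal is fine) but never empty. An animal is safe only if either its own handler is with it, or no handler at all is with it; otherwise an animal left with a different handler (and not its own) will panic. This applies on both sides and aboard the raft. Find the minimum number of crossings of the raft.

Counting alone: each trip to the north bank takes at most 2 across and each return brings at least 1 back, so after t trips out (and t−1 returns) at most 2t − (t−1) of the 6 are across; that first reaches 6 at t = 5, so at least 9 crossings are needed.
The safety rule pushes this higher. Following every safe sequence of crossings, the most of the 6 that can be at the north bank as the raft arrives there on crossing 9 is 5 — never all 6.
So no plan with fewer than 11 crossings exists, and this one achieves 11:
1. animal North and handler North cross → the north bank.
2. handler North crosses ← the south bank.
3. animal East and animal South cross → the north bank.
4. animal North crosses ← the south bank.
5. handler East and handler South cross → the north bank.
6. animal East and handler East cross ← the south bank.
7. handler East and handler North cross → the north bank.
8. animal South crosses ← the south bank.
9. animal East and animal North cross → the north bank.
10. handler South crosses ← the south bank.
11. animal South and handler South cross → the north bank.

11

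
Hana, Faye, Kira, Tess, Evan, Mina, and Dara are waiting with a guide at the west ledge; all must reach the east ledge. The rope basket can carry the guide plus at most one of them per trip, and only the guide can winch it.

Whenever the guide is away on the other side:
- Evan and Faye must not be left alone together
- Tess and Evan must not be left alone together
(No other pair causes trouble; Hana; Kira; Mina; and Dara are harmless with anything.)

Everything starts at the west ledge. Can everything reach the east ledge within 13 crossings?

Counting alone: the guide can take at most 1 across per trip to the east ledge, so moving all 7 needs at least 7 loaded trips out, with a return between consecutive ones — at least 13 crossings.
The safety rule pushes this higher. Following every safe sequence of crossings, the most of the 7 that can be at the east ledge as the rope basket arrives there on crossing 13 is 6 — never all 7.
So the move cannot be finished within 13 crossings. (The shortest complete plan takes 15:)
1. Guide goes to the east ledge with Evan.  [the west ledge: Dara, Faye, Hana, Kira, Mina, Tess | the east ledge: Evan]
2. Guide goes back to the west ledge alone.  [the west ledge: Dara, Faye, Hana, Kira, Mina, Tess | the east ledge: Evan]
3. Guide goes to the east ledge with Hana.  [the west ledge: Dara, Faye, Kira, Mina, Tess | the east ledge: Evan, Hana]
4. Guide goes back to the west ledge alone.  [the west ledge: Dara, Faye, Kira, Mina, Tess | the east ledge: Evan, Hana]
5. Guide goes to the east ledge with Faye.  [the west ledge: Dara, Kira, Mina, Tess | the east ledge: Evan, Faye, Hana]
6. Guide goes back to the west ledge with Evan.  [the west ledge: Dara, Evan, Kira, Mina, Tess | the east ledge: Faye, Hana]
7. Guide goes to the east ledge with Tess.  [the west ledge: Dara, Evan, Kira, Mina | the east ledge: Faye, Hana, Tess]
8. Guide goes back to the west ledge alone.  [the west ledge: Dara, Evan, Kira, Mina | the east ledge: Faye, Hana, Tess]
9. Guide goes to the east ledge with Kira.  [the west ledge: Dara, Evan, Mina | the east ledge: Faye, Hana, Kira, Tess]
10. Guide goes back to the west ledge alone.  [the west ledge: Dara, Evan, Mina | the east ledge: Faye, Hana, Kira, Tess]
11. Guide goes to the east ledge with Mina.  [the west ledge: Dara, Evan | the east ledge: Faye, Hana, Kira, Mina, Tess]
12. Guide goes back to the west ledge alone.  [the west ledge: Dara, Evan | the east ledge: Faye, Hana, Kira, Mina, Tess]
13. Guide goes to the east ledge with Dara.  [the west ledge: Evan | the east ledge: Dara, Faye, Hana, Kira, Mina, Tess]
14. Guide goes back to the west ledge alone.  [the west ledge: Evan | the east ledge: Dara, Faye, Hana, Kira, Mina, Tess]
15. Guide goes to the east ledge with Evan.  [the west ledge: — | the east ledge: Dara, Evan, Faye, Hana, Kira, Mina, Tess]

No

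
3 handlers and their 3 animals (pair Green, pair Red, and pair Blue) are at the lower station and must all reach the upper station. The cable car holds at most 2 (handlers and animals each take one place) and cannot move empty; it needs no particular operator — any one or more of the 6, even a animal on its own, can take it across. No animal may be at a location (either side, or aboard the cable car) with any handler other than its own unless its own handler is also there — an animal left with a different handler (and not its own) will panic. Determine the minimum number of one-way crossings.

Counting alone: each trip to the upper station takes at most 2 across and each return brings at least 1 back, so after t trips out (and t−1 returns) at most 2t − (t−1) of the 6 are across; that first reaches 6 at t = 5, so at least 9 crossings are needed.
The safety rule pushes this higher. Following every safe sequence of crossings, the most of the 6 that can be at the upper station as the cable car arrives there on crossing 9 is 5 — never all 6.
So no plan with fewer than 11 crossings exists, and this one achieves 11:
1. animal Green and handler Green cross → the upper station.
2. handler Green crosses ← the lower station.
3. animal Blue and animal Red cross → the upper station.
4. animal Green crosses ← the lower station.
5. handler Blue and handler Red cross → the upper station.
6. animal Red and handler Red cross ← the lower station.
7. handler Green and handler Red cross → the upper station.
8. animal Blue crosses ← the lower station.
9. animal Green and animal Red cross → the upper station.
10. handler Blue crosses ← the lower station.
11. animal Blue and handler Blue cross → the upper station.

11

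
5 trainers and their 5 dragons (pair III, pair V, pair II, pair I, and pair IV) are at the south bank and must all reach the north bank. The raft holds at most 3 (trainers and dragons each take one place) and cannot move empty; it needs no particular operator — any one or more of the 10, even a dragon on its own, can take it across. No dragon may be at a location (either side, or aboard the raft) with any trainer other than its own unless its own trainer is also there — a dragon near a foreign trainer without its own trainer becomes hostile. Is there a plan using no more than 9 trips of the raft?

No

Counting alone: each trip to the north bank takes at most 3 across and each return brings at least 1 back, so after t trips out (and t−1 returns) at most 3t − (t−1) of the 10 are across; that first reaches 10 at t = 5, so at least 9 crossings are needed.
The safety rule pushes this higher. Following every safe sequence of crossings, the most of the 10 that can be at the north bank as the raft arrives there on crossing 9 is 9 — never all 10.
So the move cannot be finished within 9 crossings. (The shortest complete plan takes 11:)
1. dragon III and trainer III cross → the north bank.
2. trainer III crosses ← the south bank.
3. dragon I, dragon II, and dragon V cross → the north bank.
4. dragon III crosses ← the south bank.
5. trainer I, trainer II, and trainer V cross → the north bank.
6. dragon V and trainer V cross ← the south bank.
7. trainer III, trainer IV, and trainer V cross → the north bank.
8. dragon II crosses ← the south bank.
9. dragon III and dragon V cross → the north bank.
10. dragon III crosses ← the south bank.
11. dragon II, dragon III, and dragon IV cross → the north bank.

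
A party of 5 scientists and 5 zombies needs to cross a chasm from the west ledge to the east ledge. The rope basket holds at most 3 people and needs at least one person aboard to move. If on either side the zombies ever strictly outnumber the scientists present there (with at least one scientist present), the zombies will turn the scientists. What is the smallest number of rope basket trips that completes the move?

11

Counting alone: each trip to the east ledge takes at most 3 across and each return brings at least 1 back, so after t trips out (and t−1 returns) at most 3t − (t−1) of the 10 are across; that first reaches 10 at t = 5, so at least 9 crossings are needed.
The safety rule pushes this higher. Following every safe sequence of crossings, the most of the 10 that can be at the east ledge as the rope basket arrives there on crossing 9 is 9 — never all 10.
So no plan with fewer than 11 crossings exists, and this one achieves 11:
1. 2 zombies → the east ledge.  (the west ledge: 5S 3Z; the east ledge: 0S 2Z)
2. 1 zombie ← the west ledge.  (the west ledge: 5S 4Z; the east ledge: 0S 1Z)
3. 3 zombies → the east ledge.  (the west ledge: 5S 1Z; the east ledge: 0S 4Z)
4. 1 zombie ← the west ledge.  (the west ledge: 5S 2Z; the east ledge: 0S 3Z)
5. 3 scientists → the east ledge.  (the west ledge: 2S 2Z; the east ledge: 3S 3Z)
6. 1 scientist and 1 zombie ← the west ledge.  (the west ledge: 3S 3Z; the east ledge: 2S 2Z)
7. 3 scientists → the east ledge.  (the west ledge: 0S 3Z; the east ledge: 5S 2Z)
8. 1 zombie ← the west ledge.  (the west ledge: 0S 4Z; the east ledge: 5S 1Z)
9. 2 zombies → the east ledge.  (the west ledge: 0S 2Z; the east ledge: 5S 3Z)
10. 1 zombie ← the west ledge.  (the west ledge: 0S 3Z; the east ledge: 5S 2Z)
11. 3 zombies → the east ledge.  (the west ledge: 0S 0Z; the east ledge: 5S 5Z)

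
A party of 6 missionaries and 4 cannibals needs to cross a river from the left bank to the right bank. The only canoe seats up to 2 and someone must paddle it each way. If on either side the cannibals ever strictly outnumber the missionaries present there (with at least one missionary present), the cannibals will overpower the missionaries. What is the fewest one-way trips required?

17

Counting alone: each trip to the right bank takes at most 2 across and each return brings at least 1 back, so after t trips out (and t−1 returns) at most 2t − (t−1) of the 10 are across; that first reaches 10 at t = 9, so at least 17 crossings are needed.
The plan below uses exactly 17 crossings, so it is optimal:
1. 2 cannibals → the right bank.  (the left bank: 6M 2C; the right bank: 0M 2C)
2. 1 cannibal ← the left bank.  (the left bank: 6M 3C; the right bank: 0M 1C)
3. 2 cannibals → the right bank.  (the left bank: 6M 1C; the right bank: 0M 3C)
4. 1 cannibal ← the left bank.  (the left bank: 6M 2C; the right bank: 0M 2C)
5. 2 missionaries → the right bank.  (the left bank: 4M 2C; the right bank: 2M 2C)
6. 1 cannibal ← the left bank.  (the left bank: 4M 3C; the right bank: 2M 1C)
7. 1 missionary and 1 cannibal → the right bank.  (the left bank: 3M 2C; the right bank: 3M 2C)
8. 1 cannibal ← the left bank.  (the left bank: 3M 3C; the right bank: 3M 1C)
9. 2 cannibals → the right bank.  (the left bank: 3M 1C; the right bank: 3M 3C)
10. 1 cannibal ← the left bank.  (the left bank: 3M 2C; the right bank: 3M 2C)
11. 1 missionary and 1 cannibal → the right bank.  (the left bank: 2M 1C; the right bank: 4M 3C)
12. 1 cannibal ← the left bank.  (the left bank: 2M 2C; the right bank: 4M 2C)
13. 2 cannibals → the right bank.  (the left bank: 2M 0C; the right bank: 4M 4C)
14. 1 cannibal ← the left bank.  (the left bank: 2M 1C; the right bank: 4M 3C)
15. 1 missionary and 1 cannibal → the right bank.  (the left bank: 1M 0C; the right bank: 5M 4C)
16. 1 cannibal ← the left bank.  (the left bank: 1M 1C; the right bank: 5M 3C)
17. 1 missionary and 1 cannibal → the right bank.  (the left bank: 0M 0C; the right bank: 6M 4C)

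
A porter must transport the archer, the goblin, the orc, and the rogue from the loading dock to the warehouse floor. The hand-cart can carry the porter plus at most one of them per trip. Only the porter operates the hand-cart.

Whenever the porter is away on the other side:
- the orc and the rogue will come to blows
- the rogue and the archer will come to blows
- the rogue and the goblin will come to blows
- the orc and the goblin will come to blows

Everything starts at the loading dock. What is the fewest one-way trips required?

Whatever the first load, the items left behind include a forbidden pair without the porter. No opening move is safe, so no plan exists.

impossible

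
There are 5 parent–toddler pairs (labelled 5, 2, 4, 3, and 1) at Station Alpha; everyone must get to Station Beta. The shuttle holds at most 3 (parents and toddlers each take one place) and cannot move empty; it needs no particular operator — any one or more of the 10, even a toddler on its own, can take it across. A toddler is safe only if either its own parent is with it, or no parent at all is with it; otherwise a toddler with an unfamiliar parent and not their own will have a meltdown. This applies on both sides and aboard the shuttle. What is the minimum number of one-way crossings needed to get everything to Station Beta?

11

Counting alone: each trip to Station Beta takes at most 3 across and each return brings at least 1 back, so after t trips out (and t−1 returns) at most 3t − (t−1) of the 10 are across; that first reaches 10 at t = 5, so at least 9 crossings are needed.
The safety rule pushes this higher. Following every safe sequence of crossings, the most of the 10 that can be at Station Beta as the shuttle arrives there on crossing 9 is 9 — never all 10.
So no plan with fewer than 11 crossings exists, and this one achieves 11:
1. parent 5 and toddler 5 cross → Station Beta.
2. parent 5 crosses ← Station Alpha.
3. toddler 2, toddler 3, and toddler 4 cross → Station Beta.
4. toddler 5 crosses ← Station Alpha.
5. parent 2, parent 3, and parent 4 cross → Station Beta.
6. parent 2 and toddler 2 cross ← Station Alpha.
7. parent 1, parent 2, and parent 5 cross → Station Beta.
8. toddler 4 crosses ← Station Alpha.
9. toddler 2 and toddler 5 cross → Station Beta.
10. toddler 5 crosses ← Station Alpha.
11. toddler 1, toddler 4, and toddler 5 cross → Station Beta.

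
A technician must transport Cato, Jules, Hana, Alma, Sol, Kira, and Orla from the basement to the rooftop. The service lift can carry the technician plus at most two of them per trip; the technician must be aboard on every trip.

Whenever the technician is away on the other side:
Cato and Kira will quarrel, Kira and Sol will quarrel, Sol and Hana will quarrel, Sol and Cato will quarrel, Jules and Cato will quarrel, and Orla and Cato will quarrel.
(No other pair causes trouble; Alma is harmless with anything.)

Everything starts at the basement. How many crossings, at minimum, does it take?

Counting alone: the technician can take at most 2 across per trip to the rooftop, so moving all 7 needs at least 4 loaded trips out, with a return between consecutive ones — at least 7 crossings.
The safety rule pushes this higher. Following every safe sequence of crossings, the most of the 7 that can be at the rooftop as the service lift arrives there on crossings 7, 9 is 5, 6 respectively — never all 7.
So no plan with fewer than 11 crossings exists, and this one achieves 11:
1. Technician goes to the rooftop with Cato and Sol.
2. Technician goes back to the basement with Cato.
3. Technician goes to the rooftop with Cato and Jules.
4. Technician goes back to the basement with Cato.
5. Technician goes to the rooftop with Alma and Cato.
6. Technician goes back to the basement with Cato.
7. Technician goes to the rooftop with Cato and Orla.
8. Technician goes back to the basement with Cato.
9. Technician goes to the rooftop with Hana and Kira.
10. Technician goes back to the basement with Sol.
11. Technician goes to the rooftop with Cato and Sol.

11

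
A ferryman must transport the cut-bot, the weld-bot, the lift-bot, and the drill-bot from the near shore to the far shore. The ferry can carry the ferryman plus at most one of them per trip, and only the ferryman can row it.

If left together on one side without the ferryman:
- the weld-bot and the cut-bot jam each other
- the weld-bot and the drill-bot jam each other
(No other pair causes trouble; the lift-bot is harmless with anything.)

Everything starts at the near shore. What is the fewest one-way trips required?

9

Counting alone: the ferryman can take at most 1 across per trip to the far shore, so moving all 4 needs at least 4 loaded trips out, with a return between consecutive ones — at least 7 crossings.
The safety rule pushes this higher. Following every safe sequence of crossings, the most of the 4 that can be at the far shore as the ferry arrives there on crossing 7 is 3 — never all 4.
So no plan with fewer than 9 crossings exists, and this one achieves 9:
1. Ferryman goes to the far shore with the weld-bot.
2. Ferryman goes back to the near shore alone.
3. Ferryman goes to the far shore with the cut-bot.
4. Ferryman goes back to the near shore with the weld-bot.
5. Ferryman goes to the far shore with the drill-bot.
6. Ferryman goes back to the near shore alone.
7. Ferryman goes to the far shore with the lift-bot.
8. Ferryman goes back to the near shore alone.
9. Ferryman goes to the far shore with the weld-bot.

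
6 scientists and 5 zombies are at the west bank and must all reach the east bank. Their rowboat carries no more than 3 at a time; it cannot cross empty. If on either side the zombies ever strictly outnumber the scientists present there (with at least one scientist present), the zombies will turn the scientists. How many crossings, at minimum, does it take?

Counting alone: each trip to the east bank takes at most 3 across and each return brings at least 1 back, so after t trips out (and t−1 returns) at most 3t − (t−1) of the 11 are across; that first reaches 11 at t = 5, so at least 9 crossings are needed.
The plan below uses exactly 9 crossings, so it is optimal:
1. 3 zombies → the east bank.  (the west bank: 6S 2Z; the east bank: 0S 3Z)
2. 1 zombie ← the west bank.  (the west bank: 6S 3Z; the east bank: 0S 2Z)
3. 3 scientists → the east bank.  (the west bank: 3S 3Z; the east bank: 3S 2Z)
4. 1 scientist ← the west bank.  (the west bank: 4S 3Z; the east bank: 2S 2Z)
5. 2 scientists and 1 zombie → the east bank.  (the west bank: 2S 2Z; the east bank: 4S 3Z)
6. 1 scientist ← the west bank.  (the west bank: 3S 2Z; the east bank: 3S 3Z)
7. 2 scientists and 1 zombie → the east bank.  (the west bank: 1S 1Z; the east bank: 5S 4Z)
8. 1 scientist ← the west bank.  (the west bank: 2S 1Z; the east bank: 4S 4Z)
9. 2 scientists and 1 zombie → the east bank.  (the west bank: 0S 0Z; the east bank: 6S 5Z)

9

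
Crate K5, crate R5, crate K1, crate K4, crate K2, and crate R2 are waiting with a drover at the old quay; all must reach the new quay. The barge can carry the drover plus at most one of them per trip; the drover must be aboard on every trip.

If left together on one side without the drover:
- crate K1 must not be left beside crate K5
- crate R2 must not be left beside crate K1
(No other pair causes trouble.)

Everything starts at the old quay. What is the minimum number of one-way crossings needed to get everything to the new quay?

Counting alone: the drover can take at most 1 across per trip to the new quay, so moving all 6 needs at least 6 loaded trips out, with a return between consecutive ones — at least 11 crossings.
The safety rule pushes this higher. Following every safe sequence of crossings, the most of the 6 that can be at the new quay as the barge arrives there on crossing 11 is 5 — never all 6.
So no plan with fewer than 13 crossings exists, and this one achieves 13:
1. Drover goes to the new quay with crate K1.
2. Drover goes back to the old quay alone.
3. Drover goes to the new quay with crate K5.
4. Drover goes back to the old quay with crate K1.
5. Drover goes to the new quay with crate R2.
6. Drover goes back to the old quay alone.
7. Drover goes to the new quay with crate R5.
8. Drover goes back to the old quay alone.
9. Drover goes to the new quay with crate K4.
10. Drover goes back to the old quay alone.
11. Drover goes to the new quay with crate K2.
12. Drover goes back to the old quay alone.
13. Drover goes to the new quay with crate K1.

13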